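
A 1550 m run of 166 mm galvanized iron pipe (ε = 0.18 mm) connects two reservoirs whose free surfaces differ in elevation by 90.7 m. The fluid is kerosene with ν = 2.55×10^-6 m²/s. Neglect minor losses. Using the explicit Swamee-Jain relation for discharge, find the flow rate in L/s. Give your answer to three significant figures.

Swamee-Jain (Type II): Q = -0.965·√(gD⁵h_f/L)·ln[ε/(3.7D) + √(3.17ν²L/(gD³h_f))]
√(gD⁵h_f/L) = √(9.81·0.166⁵·90.7/1550) = 0.008506
ε/(3.7D) = 2.93×10^-4; √(3.17ν²L/(gD³h_f)) = 8.86×10^-5
Q = -0.965·0.008506·ln(3.817×10^-4) = 0.06461 m³/s
Check: V = 2.99 m/s, Re = 1.94×10^5, f = 0.02155, h_f = 91.4 m ≈ 90.7 m ✓

Q ≈ 64.6 L/s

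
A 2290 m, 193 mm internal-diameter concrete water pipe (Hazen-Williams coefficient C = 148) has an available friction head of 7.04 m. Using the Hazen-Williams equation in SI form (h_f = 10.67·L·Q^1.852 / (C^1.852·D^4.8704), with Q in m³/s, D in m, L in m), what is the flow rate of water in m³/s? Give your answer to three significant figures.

Q ≈ 0.0240 m³/s

Rearranging: Q = [h_f·C^1.852·D^4.8704 / (10.67·L)]^(1/1.852)
Q = [7.04·148^1.852·0.193^4.8704 / (10.67·2290)]^0.540 = 0.02397 m³/s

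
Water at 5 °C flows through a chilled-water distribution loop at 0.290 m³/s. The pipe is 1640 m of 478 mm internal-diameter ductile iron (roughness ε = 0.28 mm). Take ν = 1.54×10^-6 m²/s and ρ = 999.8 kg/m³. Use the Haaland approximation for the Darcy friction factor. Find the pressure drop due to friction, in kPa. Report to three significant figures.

V = 4Q/(πD²) = 4·0.290/(π·0.478²) = 1.616 m/s
Re = VD/ν = 1.616·0.478/1.54×10^-6 = 5.02×10^5 → turbulent
ε/D = 0.28/478 = 5.86×10^-4
Haaland: f = 0.01810
h_f = f(L/D)V²/(2g) = 0.01810·(1640/0.478)·1.616²/(2·9.81) = 8.266 m
Δp = ρg·h_f = 999.8·9.81·8.266 = 81.07 kPa

Δp ≈ 81.1 kPa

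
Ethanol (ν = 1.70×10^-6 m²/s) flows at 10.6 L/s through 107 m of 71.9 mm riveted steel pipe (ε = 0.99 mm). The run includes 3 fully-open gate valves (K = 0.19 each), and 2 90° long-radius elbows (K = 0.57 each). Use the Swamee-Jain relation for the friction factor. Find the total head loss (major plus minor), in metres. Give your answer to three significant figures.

H_L ≈ 22.8 m

V = 4Q/(πD²) = 2.611 m/s; V²/2g = 0.3474 m
Re = 1.10×10^5, ε/D = 0.0138 → f = 0.04303 (Swamee-Jain)
Major: h_f = f(L/D)·V²/2g = 0.04303·1488·0.3474 = 22.25 m
Minor: ΣK = 1.71; h_m = ΣK·V²/2g = 0.5940 m
Total H_L = 22.25 + 0.5940 = 22.84 m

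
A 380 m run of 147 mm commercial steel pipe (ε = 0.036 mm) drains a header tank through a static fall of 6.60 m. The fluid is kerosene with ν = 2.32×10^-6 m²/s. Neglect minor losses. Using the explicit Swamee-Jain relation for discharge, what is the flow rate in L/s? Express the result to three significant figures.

Swamee-Jain (Type II): Q = -0.965·√(gD⁵h_f/L)·ln[ε/(3.7D) + √(3.17ν²L/(gD³h_f))]
√(gD⁵h_f/L) = √(9.81·0.147⁵·6.60/380) = 0.003420
ε/(3.7D) = 6.62×10^-5; √(3.17ν²L/(gD³h_f)) = 1.78×10^-4
Q = -0.965·0.003420·ln(2.437×10^-4) = 0.02746 m³/s
Check: V = 1.62 m/s, Re = 1.03×10^5, f = 0.01915, h_f = 6.60 m ≈ 6.60 m ✓

Q ≈ 27.5 L/s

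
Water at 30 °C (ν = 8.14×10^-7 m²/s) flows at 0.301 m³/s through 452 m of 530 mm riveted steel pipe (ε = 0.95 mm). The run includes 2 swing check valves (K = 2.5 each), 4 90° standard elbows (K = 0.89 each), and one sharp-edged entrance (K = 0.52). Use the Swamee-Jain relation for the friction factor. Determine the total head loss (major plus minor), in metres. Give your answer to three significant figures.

V = 4Q/(πD²) = 1.364 m/s; V²/2g = 0.09487 m
Re = 8.88×10^5, ε/D = 0.00179 → f = 0.02306 (Swamee-Jain)
Major: h_f = f(L/D)·V²/2g = 0.02306·852.8·0.09487 = 1.866 m
Minor: ΣK = 9.08; h_m = ΣK·V²/2g = 0.8615 m
Total H_L = 1.866 + 0.8615 = 2.727 m

H_L ≈ 2.73 m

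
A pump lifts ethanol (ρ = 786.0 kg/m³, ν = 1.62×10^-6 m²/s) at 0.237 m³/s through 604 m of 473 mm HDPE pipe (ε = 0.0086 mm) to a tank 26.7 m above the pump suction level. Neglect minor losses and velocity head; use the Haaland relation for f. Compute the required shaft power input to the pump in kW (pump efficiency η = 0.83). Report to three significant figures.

V = 4Q/(πD²) = 1.349 m/s; Re = 3.94×10^5; ε/D = 1.82×10^-5; f = 0.01382
h_f = f(L/D)V²/2g = 1.636 m
Total head H = z + h_f = 26.7 + 1.636 = 28.34 m
P_hyd = ρgQH = 786.0·9.81·0.237·28.34 = 51.78 kW
P_shaft = P_hyd/η = 51.78/0.83 = 62.39 kW

P_shaft ≈ 62.4 kW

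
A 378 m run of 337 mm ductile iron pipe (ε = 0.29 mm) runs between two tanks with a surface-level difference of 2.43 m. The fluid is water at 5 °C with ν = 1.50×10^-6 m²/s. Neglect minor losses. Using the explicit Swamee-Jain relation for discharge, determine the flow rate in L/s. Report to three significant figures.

Q ≈ 130 L/s

Swamee-Jain (Type II): Q = -0.965·√(gD⁵h_f/L)·ln[ε/(3.7D) + √(3.17ν²L/(gD³h_f))]
√(gD⁵h_f/L) = √(9.81·0.337⁵·2.43/378) = 0.01656
ε/(3.7D) = 2.33×10^-4; √(3.17ν²L/(gD³h_f)) = 5.44×10^-5
Q = -0.965·0.01656·ln(2.869×10^-4) = 0.1303 m³/s
Check: V = 1.46 m/s, Re = 3.28×10^5, f = 0.02006, h_f = 2.45 m ≈ 2.43 m ✓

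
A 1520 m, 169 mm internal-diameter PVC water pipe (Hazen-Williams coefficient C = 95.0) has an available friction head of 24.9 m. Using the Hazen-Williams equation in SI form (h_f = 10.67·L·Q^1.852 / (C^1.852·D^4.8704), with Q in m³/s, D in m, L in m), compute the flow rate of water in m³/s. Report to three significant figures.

Q ≈ 0.0268 m³/s

Rearranging: Q = [h_f·C^1.852·D^4.8704 / (10.67·L)]^(1/1.852)
Q = [24.9·95.0^1.852·0.169^4.8704 / (10.67·1520)]^0.540 = 0.02678 m³/s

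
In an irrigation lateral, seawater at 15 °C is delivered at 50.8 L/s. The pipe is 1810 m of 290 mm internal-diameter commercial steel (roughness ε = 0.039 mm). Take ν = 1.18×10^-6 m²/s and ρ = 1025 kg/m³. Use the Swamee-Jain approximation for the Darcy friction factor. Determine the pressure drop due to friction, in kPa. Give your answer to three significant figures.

V = 4Q/(πD²) = 4·0.0508/(π·0.290²) = 0.7691 m/s
Re = VD/ν = 0.7691·0.290/1.18×10^-6 = 1.89×10^5 → turbulent
ε/D = 0.039/290 = 1.34×10^-4
Swamee-Jain: f = 0.01680
h_f = f(L/D)V²/(2g) = 0.01680·(1810/0.290)·0.7691²/(2·9.81) = 3.161 m
Δp = ρg·h_f = 1025·9.81·3.161 = 31.78 kPa

Δp ≈ 31.8 kPa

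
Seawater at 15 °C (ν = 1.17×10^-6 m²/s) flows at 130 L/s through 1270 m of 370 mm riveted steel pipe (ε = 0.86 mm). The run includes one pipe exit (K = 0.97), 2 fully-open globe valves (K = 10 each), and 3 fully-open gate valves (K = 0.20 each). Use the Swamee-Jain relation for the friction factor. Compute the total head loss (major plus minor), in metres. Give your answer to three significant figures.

H_L ≈ 7.99 m

V = 4Q/(πD²) = 1.209 m/s; V²/2g = 0.07451 m
Re = 3.82×10^5, ε/D = 0.00232 → f = 0.02494 (Swamee-Jain)
Major: h_f = f(L/D)·V²/2g = 0.02494·3432·0.07451 = 6.379 m
Minor: ΣK = 21.6; h_m = ΣK·V²/2g = 1.607 m
Total H_L = 6.379 + 1.607 = 7.986 m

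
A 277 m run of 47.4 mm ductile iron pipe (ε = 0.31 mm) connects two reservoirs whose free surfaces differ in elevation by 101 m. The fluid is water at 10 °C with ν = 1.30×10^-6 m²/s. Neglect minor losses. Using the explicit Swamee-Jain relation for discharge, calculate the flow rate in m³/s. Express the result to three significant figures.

Q ≈ 0.00560 m³/s

Swamee-Jain (Type II): Q = -0.965·√(gD⁵h_f/L)·ln[ε/(3.7D) + √(3.17ν²L/(gD³h_f))]
√(gD⁵h_f/L) = √(9.81·0.0474⁵·101/277) = 9.251×10^-4
ε/(3.7D) = 0.00177; √(3.17ν²L/(gD³h_f)) = 1.19×10^-4
Q = -0.965·9.251×10^-4·ln(0.001886) = 0.005600 m³/s
Check: V = 3.17 m/s, Re = 1.16×10^5, f = 0.03391, h_f = 102 m ≈ 101 m ✓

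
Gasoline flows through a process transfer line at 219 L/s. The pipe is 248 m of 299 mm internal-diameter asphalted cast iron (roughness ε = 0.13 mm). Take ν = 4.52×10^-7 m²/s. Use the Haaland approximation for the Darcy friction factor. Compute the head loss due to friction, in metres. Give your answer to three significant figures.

h_f ≈ 6.77 m

V = 4Q/(πD²) = 4·0.219/(π·0.299²) = 3.119 m/s
Re = VD/ν = 3.119·0.299/4.52×10^-7 = 2.06×10^6 → turbulent
ε/D = 0.13/299 = 4.35×10^-4
Haaland: f = 0.01646
h_f = f(L/D)V²/(2g) = 0.01646·(248/0.299)·3.119²/(2·9.81) = 6.770 m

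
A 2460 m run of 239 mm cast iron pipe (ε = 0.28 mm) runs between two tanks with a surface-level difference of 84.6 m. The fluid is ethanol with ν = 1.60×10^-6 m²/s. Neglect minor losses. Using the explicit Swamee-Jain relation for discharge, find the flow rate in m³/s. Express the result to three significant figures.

Q ≈ 0.124 m³/s

Swamee-Jain (Type II): Q = -0.965·√(gD⁵h_f/L)·ln[ε/(3.7D) + √(3.17ν²L/(gD³h_f))]
√(gD⁵h_f/L) = √(9.81·0.239⁵·84.6/2460) = 0.01622
ε/(3.7D) = 3.17×10^-4; √(3.17ν²L/(gD³h_f)) = 4.20×10^-5
Q = -0.965·0.01622·ln(3.586×10^-4) = 0.1242 m³/s
Check: V = 2.77 m/s, Re = 4.13×10^5, f = 0.02119, h_f = 85.2 m ≈ 84.6 m ✓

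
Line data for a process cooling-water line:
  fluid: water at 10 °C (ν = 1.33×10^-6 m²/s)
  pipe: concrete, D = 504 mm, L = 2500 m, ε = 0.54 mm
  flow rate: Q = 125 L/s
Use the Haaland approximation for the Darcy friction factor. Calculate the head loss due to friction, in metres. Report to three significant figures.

V = 4Q/(πD²) = 4·0.125/(π·0.504²) = 0.6266 m/s
Re = VD/ν = 0.6266·0.504/1.33×10^-6 = 2.37×10^5 → turbulent
ε/D = 0.54/504 = 0.00107
Haaland: f = 0.02102
h_f = f(L/D)V²/(2g) = 0.02102·(2500/0.504)·0.6266²/(2·9.81) = 2.086 m

h_f ≈ 2.09 m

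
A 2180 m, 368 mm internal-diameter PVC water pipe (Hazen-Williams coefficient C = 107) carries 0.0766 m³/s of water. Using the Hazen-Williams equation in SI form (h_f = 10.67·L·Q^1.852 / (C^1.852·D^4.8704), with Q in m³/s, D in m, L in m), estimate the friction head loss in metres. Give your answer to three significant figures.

h_f ≈ 4.53 m

h_f = 10.67·2180·0.0766^1.852 / (107^1.852·0.368^4.8704) = 4.532 m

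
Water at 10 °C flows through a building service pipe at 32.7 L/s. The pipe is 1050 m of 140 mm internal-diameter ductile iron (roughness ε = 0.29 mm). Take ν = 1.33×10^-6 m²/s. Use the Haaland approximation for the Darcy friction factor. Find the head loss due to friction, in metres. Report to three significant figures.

h_f ≈ 42.0 m

V = 4Q/(πD²) = 4·0.0327/(π·0.140²) = 2.124 m/s
Re = VD/ν = 2.124·0.140/1.33×10^-6 = 2.24×10^5 → turbulent
ε/D = 0.29/140 = 0.00207
Haaland: f = 0.02438
h_f = f(L/D)V²/(2g) = 0.02438·(1050/0.140)·2.124²/(2·9.81) = 42.05 m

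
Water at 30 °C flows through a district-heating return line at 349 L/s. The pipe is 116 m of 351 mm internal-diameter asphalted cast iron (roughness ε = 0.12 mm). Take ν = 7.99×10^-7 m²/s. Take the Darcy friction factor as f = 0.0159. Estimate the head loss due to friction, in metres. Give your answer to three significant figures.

h_f ≈ 3.48 m

V = 4Q/(πD²) = 4·0.349/(π·0.351²) = 3.607 m/s
h_f = f(L/D)V²/(2g) = 0.01590·(116/0.351)·3.607²/(2·9.81) = 3.484 m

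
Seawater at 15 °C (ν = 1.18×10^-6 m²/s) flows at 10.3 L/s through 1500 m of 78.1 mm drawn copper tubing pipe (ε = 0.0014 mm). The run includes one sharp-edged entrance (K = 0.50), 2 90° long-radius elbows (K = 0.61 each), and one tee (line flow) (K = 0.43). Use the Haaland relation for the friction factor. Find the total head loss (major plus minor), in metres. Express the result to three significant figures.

H_L ≈ 75.9 m

V = 4Q/(πD²) = 2.150 m/s; V²/2g = 0.2356 m
Re = 1.42×10^5, ε/D = 1.79×10^-5 → f = 0.01667 (Haaland)
Major: h_f = f(L/D)·V²/2g = 0.01667·19206·0.2356 = 75.42 m
Minor: ΣK = 2.15; h_m = ΣK·V²/2g = 0.5066 m
Total H_L = 75.42 + 0.5066 = 75.93 m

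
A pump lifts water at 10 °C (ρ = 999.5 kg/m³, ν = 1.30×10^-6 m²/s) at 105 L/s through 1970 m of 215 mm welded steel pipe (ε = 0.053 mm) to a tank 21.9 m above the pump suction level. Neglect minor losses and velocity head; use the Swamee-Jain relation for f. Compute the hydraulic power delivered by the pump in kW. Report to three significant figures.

P_hyd ≈ 86.8 kW

V = 4Q/(πD²) = 2.892 m/s; Re = 4.78×10^5; ε/D = 2.47×10^-4; f = 0.01599
h_f = f(L/D)V²/2g = 62.44 m
Total head H = z + h_f = 21.9 + 62.44 = 84.34 m
P_hyd = ρgQH = 999.5·9.81·0.105·84.34 = 86.84 kW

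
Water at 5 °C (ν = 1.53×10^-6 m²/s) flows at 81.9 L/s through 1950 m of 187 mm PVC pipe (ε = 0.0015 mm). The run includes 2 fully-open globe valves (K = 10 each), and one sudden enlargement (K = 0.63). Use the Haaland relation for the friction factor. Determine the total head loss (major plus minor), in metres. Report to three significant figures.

H_L ≈ 75.1 m

V = 4Q/(πD²) = 2.982 m/s; V²/2g = 0.4532 m
Re = 3.64×10^5, ε/D = 8.02×10^-6 → f = 0.01391 (Haaland)
Major: h_f = f(L/D)·V²/2g = 0.01391·10428·0.4532 = 65.72 m
Minor: ΣK = 20.6; h_m = ΣK·V²/2g = 9.350 m
Total H_L = 65.72 + 9.350 = 75.07 m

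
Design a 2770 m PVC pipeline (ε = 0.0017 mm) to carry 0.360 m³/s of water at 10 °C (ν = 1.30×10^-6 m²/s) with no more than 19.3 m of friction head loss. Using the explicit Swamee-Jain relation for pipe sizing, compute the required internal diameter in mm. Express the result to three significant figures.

D ≈ 457 mm

Swamee-Jain (Type III): D = 0.66·[ε^1.25·(LQ²/(gh_f))^4.75 + ν·Q^9.4·(L/(gh_f))^5.2]^0.04
LQ²/(gh_f) = 1.896; L/(gh_f) = 14.63
Term 1 = ε^1.25·(…)^4.75 = 1.28×10^-6; Term 2 = ν·Q^9.4·(…)^5.2 = 1.01×10^-4
D = 0.66·(1.28×10^-6 + 1.01×10^-4)^0.04 = 0.4569 m = 457 mm
Check: V = 2.20 m/s, Re = 7.72×10^5, f = 0.01221, h_f = 18.2 m ≈ 19.3 m ✓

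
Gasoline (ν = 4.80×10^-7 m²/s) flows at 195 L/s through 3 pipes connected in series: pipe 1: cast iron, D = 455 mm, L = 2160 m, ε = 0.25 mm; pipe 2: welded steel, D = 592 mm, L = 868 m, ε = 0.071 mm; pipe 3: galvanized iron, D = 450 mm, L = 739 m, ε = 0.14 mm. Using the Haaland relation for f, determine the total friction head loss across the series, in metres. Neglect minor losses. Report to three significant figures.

H ≈ 8.56 m

Pipe 1: V = 1.199 m/s, Re = 1.14×10^6, ε/D = 5.49×10^-4, f = 0.01746, h_1 = f(L/D)V²/2g = 6.075 m
Pipe 2: V = 0.7084 m/s, Re = 8.74×10^5, ε/D = 1.20×10^-4, f = 0.01375, h_2 = f(L/D)V²/2g = 0.5157 m
Pipe 3: V = 1.226 m/s, Re = 1.15×10^6, ε/D = 3.11×10^-4, f = 0.01563, h_3 = f(L/D)V²/2g = 1.966 m
Series → Q common, losses add: H = Σh = 8.557 m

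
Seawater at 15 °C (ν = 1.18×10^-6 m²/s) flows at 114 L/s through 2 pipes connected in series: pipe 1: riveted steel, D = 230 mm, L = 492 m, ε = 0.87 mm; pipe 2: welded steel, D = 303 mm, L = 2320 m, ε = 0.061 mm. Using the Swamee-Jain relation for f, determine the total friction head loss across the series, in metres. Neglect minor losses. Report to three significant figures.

Pipe 1: V = 2.744 m/s, Re = 5.35×10^5, ε/D = 0.00378, f = 0.02827, h_1 = f(L/D)V²/2g = 23.21 m
Pipe 2: V = 1.581 m/s, Re = 4.06×10^5, ε/D = 2.01×10^-4, f = 0.01582, h_2 = f(L/D)V²/2g = 15.43 m
Series → Q common, losses add: H = Σh = 38.64 m

H ≈ 38.6 m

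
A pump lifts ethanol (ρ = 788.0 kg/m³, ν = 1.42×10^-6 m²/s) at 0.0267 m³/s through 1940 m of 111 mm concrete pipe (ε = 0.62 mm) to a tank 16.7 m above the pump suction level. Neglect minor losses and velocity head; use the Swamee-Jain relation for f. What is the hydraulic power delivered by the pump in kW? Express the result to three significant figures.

V = 4Q/(πD²) = 2.759 m/s; Re = 2.16×10^5; ε/D = 0.00559; f = 0.03198
h_f = f(L/D)V²/2g = 216.9 m
Total head H = z + h_f = 16.7 + 216.9 = 233.6 m
P_hyd = ρgQH = 788.0·9.81·0.0267·233.6 = 48.22 kW

P_hyd ≈ 48.2 kW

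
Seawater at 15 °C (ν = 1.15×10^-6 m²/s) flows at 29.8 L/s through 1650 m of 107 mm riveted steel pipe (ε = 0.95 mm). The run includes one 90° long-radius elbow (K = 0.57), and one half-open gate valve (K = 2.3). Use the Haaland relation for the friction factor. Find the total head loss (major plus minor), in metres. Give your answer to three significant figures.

V = 4Q/(πD²) = 3.314 m/s; V²/2g = 0.5598 m
Re = 3.08×10^5, ε/D = 0.00888 → f = 0.03669 (Haaland)
Major: h_f = f(L/D)·V²/2g = 0.03669·15421·0.5598 = 316.7 m
Minor: ΣK = 2.87; h_m = ΣK·V²/2g = 1.607 m
Total H_L = 316.7 + 1.607 = 318.3 m

H_L ≈ 318 m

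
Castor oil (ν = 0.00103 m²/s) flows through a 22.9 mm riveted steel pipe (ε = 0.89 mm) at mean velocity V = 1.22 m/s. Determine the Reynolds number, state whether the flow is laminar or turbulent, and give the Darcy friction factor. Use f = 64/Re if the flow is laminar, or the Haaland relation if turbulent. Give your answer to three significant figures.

Re = VD/ν = 1.220·0.0229/0.00103 = 27.1
Re < 2300 → laminar → f = 64/Re = 2.360

Re ≈ 27.1; laminar; f = 64/Re ≈ 2.36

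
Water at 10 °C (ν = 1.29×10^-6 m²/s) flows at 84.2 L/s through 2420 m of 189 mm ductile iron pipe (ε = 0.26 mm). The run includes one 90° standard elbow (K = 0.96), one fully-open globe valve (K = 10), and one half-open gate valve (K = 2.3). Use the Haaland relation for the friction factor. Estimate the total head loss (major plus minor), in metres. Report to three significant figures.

H_L ≈ 134 m

V = 4Q/(πD²) = 3.001 m/s; V²/2g = 0.4591 m
Re = 4.40×10^5, ε/D = 0.00138 → f = 0.02177 (Haaland)
Major: h_f = f(L/D)·V²/2g = 0.02177·12804·0.4591 = 128.0 m
Minor: ΣK = 13.3; h_m = ΣK·V²/2g = 6.088 m
Total H_L = 128.0 + 6.088 = 134.1 m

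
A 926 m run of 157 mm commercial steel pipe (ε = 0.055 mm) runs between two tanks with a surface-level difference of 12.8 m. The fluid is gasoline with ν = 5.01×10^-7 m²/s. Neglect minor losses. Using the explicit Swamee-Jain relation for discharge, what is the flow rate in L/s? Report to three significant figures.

Q ≈ 31.0 L/s

Swamee-Jain (Type II): Q = -0.965·√(gD⁵h_f/L)·ln[ε/(3.7D) + √(3.17ν²L/(gD³h_f))]
√(gD⁵h_f/L) = √(9.81·0.157⁵·12.8/926) = 0.003597
ε/(3.7D) = 9.47×10^-5; √(3.17ν²L/(gD³h_f)) = 3.89×10^-5
Q = -0.965·0.003597·ln(1.336×10^-4) = 0.03096 m³/s
Check: V = 1.60 m/s, Re = 5.01×10^5, f = 0.01676, h_f = 12.9 m ≈ 12.8 m ✓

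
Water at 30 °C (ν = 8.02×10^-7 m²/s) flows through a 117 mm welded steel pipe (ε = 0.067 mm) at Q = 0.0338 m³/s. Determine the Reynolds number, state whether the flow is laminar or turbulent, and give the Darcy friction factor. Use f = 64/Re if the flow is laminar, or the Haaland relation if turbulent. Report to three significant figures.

Re ≈ 4.59×10^5; turbulent; f ≈ 0.0181

V = 4Q/(πD²) = 3.144 m/s
Re = VD/ν = 3.144·0.117/8.02×10^-7 = 4.59×10^5
Re > 4000 → turbulent; ε/D = 5.73×10^-4
Haaland: f = 0.01809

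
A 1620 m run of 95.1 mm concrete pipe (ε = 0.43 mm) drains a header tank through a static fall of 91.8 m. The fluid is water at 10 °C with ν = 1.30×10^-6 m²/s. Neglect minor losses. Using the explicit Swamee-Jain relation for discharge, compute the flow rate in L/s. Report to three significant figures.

Q ≈ 13.3 L/s

Swamee-Jain (Type II): Q = -0.965·√(gD⁵h_f/L)·ln[ε/(3.7D) + √(3.17ν²L/(gD³h_f))]
√(gD⁵h_f/L) = √(9.81·0.0951⁵·91.8/1620) = 0.002079
ε/(3.7D) = 0.00122; √(3.17ν²L/(gD³h_f)) = 1.06×10^-4
Q = -0.965·0.002079·ln(0.001328) = 0.01329 m³/s
Check: V = 1.87 m/s, Re = 1.37×10^5, f = 0.03042, h_f = 92.5 m ≈ 91.8 m ✓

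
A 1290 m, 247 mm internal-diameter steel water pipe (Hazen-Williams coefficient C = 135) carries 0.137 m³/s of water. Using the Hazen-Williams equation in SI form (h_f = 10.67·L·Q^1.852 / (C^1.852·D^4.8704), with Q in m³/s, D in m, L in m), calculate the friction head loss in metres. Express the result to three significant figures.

h_f = 10.67·1290·0.137^1.852 / (135^1.852·0.247^4.8704) = 35.68 m

h_f ≈ 35.7 m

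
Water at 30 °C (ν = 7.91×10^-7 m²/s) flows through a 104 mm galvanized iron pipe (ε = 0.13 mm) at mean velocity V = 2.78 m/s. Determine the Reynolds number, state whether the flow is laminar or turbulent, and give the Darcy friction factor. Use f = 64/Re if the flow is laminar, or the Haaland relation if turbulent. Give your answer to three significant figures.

Re = VD/ν = 2.780·0.104/7.91×10^-7 = 3.66×10^5
Re > 4000 → turbulent; ε/D = 0.00125
Haaland: f = 0.02139

Re ≈ 3.66×10^5; turbulent; f ≈ 0.0214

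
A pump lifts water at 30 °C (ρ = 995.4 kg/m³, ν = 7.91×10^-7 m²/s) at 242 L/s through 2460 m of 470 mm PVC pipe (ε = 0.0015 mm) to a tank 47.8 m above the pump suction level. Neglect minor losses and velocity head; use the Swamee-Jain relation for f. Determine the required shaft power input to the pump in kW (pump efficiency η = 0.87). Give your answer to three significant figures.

P_shaft ≈ 147 kW

V = 4Q/(πD²) = 1.395 m/s; Re = 8.29×10^5; ε/D = 3.19×10^-6; f = 0.01205
h_f = f(L/D)V²/2g = 6.257 m
Total head H = z + h_f = 47.8 + 6.257 = 54.06 m
P_hyd = ρgQH = 995.4·9.81·0.242·54.06 = 127.7 kW
P_shaft = P_hyd/η = 127.7/0.87 = 146.8 kW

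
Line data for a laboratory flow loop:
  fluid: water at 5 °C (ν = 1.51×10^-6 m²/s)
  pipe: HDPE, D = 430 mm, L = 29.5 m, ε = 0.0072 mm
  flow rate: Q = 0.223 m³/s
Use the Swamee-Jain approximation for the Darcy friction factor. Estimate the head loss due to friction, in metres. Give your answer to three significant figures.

V = 4Q/(πD²) = 4·0.223/(π·0.430²) = 1.536 m/s
Re = VD/ν = 1.536·0.430/1.51×10^-6 = 4.37×10^5 → turbulent
ε/D = 0.0072/430 = 1.67×10^-5
Swamee-Jain: f = 0.01366
h_f = f(L/D)V²/(2g) = 0.01366·(29.5/0.430)·1.536²/(2·9.81) = 0.1126 m

h_f ≈ 0.113 m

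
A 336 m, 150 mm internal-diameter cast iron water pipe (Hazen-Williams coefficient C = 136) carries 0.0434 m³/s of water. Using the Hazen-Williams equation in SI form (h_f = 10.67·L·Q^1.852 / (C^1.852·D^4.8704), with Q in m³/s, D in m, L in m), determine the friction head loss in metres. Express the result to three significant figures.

h_f ≈ 12.4 m

h_f = 10.67·336·0.0434^1.852 / (136^1.852·0.150^4.8704) = 12.38 m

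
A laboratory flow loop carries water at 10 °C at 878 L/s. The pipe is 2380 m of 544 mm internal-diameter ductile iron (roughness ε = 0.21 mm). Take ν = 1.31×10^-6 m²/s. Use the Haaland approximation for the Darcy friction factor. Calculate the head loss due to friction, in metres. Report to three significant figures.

h_f ≈ 51.4 m

V = 4Q/(πD²) = 4·0.878/(π·0.544²) = 3.778 m/s
Re = VD/ν = 3.778·0.544/1.31×10^-6 = 1.57×10^6 → turbulent
ε/D = 0.21/544 = 3.86×10^-4
Haaland: f = 0.01615
h_f = f(L/D)V²/(2g) = 0.01615·(2380/0.544)·3.778²/(2·9.81) = 51.38 m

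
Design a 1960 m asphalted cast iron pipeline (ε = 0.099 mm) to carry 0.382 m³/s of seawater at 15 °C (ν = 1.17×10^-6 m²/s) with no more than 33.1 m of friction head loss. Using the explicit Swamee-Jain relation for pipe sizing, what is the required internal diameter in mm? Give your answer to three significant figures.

D ≈ 411 mm

Swamee-Jain (Type III): D = 0.66·[ε^1.25·(LQ²/(gh_f))^4.75 + ν·Q^9.4·(L/(gh_f))^5.2]^0.04
LQ²/(gh_f) = 0.8808; L/(gh_f) = 6.036
Term 1 = ε^1.25·(…)^4.75 = 5.40×10^-6; Term 2 = ν·Q^9.4·(…)^5.2 = 1.58×10^-6
D = 0.66·(5.40×10^-6 + 1.58×10^-6)^0.04 = 0.4105 m = 411 mm
Check: V = 2.89 m/s, Re = 1.01×10^6, f = 0.01519, h_f = 30.8 m ≈ 33.1 m ✓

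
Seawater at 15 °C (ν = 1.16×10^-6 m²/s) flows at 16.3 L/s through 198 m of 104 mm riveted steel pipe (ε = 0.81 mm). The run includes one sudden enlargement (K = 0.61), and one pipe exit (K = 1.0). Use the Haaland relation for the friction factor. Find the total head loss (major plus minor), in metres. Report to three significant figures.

H_L ≈ 12.9 m

V = 4Q/(πD²) = 1.919 m/s; V²/2g = 0.1877 m
Re = 1.72×10^5, ε/D = 0.00779 → f = 0.03534 (Haaland)
Major: h_f = f(L/D)·V²/2g = 0.03534·1904·0.1877 = 12.63 m
Minor: ΣK = 1.61; h_m = ΣK·V²/2g = 0.3021 m
Total H_L = 12.63 + 0.3021 = 12.93 m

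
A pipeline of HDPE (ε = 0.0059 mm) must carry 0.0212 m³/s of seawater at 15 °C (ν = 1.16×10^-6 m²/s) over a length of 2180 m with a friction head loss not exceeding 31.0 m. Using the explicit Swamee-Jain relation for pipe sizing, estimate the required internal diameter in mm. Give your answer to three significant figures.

Swamee-Jain (Type III): D = 0.66·[ε^1.25·(LQ²/(gh_f))^4.75 + ν·Q^9.4·(L/(gh_f))^5.2]^0.04
LQ²/(gh_f) = 0.003222; L/(gh_f) = 7.168
Term 1 = ε^1.25·(…)^4.75 = 4.24×10^-19; Term 2 = ν·Q^9.4·(…)^5.2 = 6.03×10^-18
D = 0.66·(4.24×10^-19 + 6.03×10^-18)^0.04 = 0.1355 m = 135 mm
Check: V = 1.47 m/s, Re = 1.72×10^5, f = 0.01636, h_f = 29.0 m ≈ 31.0 m ✓

D ≈ 135 mm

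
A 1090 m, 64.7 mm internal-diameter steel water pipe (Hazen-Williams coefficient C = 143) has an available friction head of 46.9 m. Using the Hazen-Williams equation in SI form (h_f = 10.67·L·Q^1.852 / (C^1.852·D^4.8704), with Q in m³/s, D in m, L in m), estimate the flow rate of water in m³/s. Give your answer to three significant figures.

Rearranging: Q = [h_f·C^1.852·D^4.8704 / (10.67·L)]^(1/1.852)
Q = [46.9·143^1.852·0.0647^4.8704 / (10.67·1090)]^0.540 = 0.005437 m³/s

Q ≈ 0.00544 m³/s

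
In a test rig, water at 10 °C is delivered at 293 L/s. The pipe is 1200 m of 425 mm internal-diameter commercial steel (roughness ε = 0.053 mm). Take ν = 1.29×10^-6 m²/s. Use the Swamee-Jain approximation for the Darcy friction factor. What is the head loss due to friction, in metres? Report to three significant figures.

h_f ≈ 8.78 m

V = 4Q/(πD²) = 4·0.293/(π·0.425²) = 2.065 m/s
Re = VD/ν = 2.065·0.425/1.29×10^-6 = 6.80×10^5 → turbulent
ε/D = 0.053/425 = 1.25×10^-4
Swamee-Jain: f = 0.01431
h_f = f(L/D)V²/(2g) = 0.01431·(1200/0.425)·2.065²/(2·9.81) = 8.782 m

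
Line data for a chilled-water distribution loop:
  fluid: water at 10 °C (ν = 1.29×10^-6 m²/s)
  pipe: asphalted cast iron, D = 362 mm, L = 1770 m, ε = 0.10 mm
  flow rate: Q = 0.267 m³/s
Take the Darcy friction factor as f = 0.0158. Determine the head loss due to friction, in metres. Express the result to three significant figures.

V = 4Q/(πD²) = 4·0.267/(π·0.362²) = 2.594 m/s
h_f = f(L/D)V²/(2g) = 0.01580·(1770/0.362)·2.594²/(2·9.81) = 26.50 m

h_f ≈ 26.5 m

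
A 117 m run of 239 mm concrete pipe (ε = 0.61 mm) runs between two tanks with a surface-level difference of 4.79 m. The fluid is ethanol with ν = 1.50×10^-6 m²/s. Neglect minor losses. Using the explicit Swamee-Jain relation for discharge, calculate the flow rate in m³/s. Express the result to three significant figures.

Q ≈ 0.123 m³/s

Swamee-Jain (Type II): Q = -0.965·√(gD⁵h_f/L)·ln[ε/(3.7D) + √(3.17ν²L/(gD³h_f))]
√(gD⁵h_f/L) = √(9.81·0.239⁵·4.79/117) = 0.01770
ε/(3.7D) = 6.90×10^-4; √(3.17ν²L/(gD³h_f)) = 3.61×10^-5
Q = -0.965·0.01770·ln(7.259×10^-4) = 0.1234 m³/s
Check: V = 2.75 m/s, Re = 4.38×10^5, f = 0.02548, h_f = 4.81 m ≈ 4.79 m ✓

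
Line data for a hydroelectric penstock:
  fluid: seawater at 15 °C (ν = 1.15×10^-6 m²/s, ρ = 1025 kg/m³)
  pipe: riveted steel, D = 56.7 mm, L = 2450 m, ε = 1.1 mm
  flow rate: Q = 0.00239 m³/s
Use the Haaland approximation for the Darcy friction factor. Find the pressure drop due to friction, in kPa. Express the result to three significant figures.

Δp ≈ 972 kPa

V = 4Q/(πD²) = 4·0.00239/(π·0.0567²) = 0.9465 m/s
Re = VD/ν = 0.9465·0.0567/1.15×10^-6 = 4.67×10^4 → turbulent
ε/D = 1.1/56.7 = 0.0194
Haaland: f = 0.04899
h_f = f(L/D)V²/(2g) = 0.04899·(2450/0.0567)·0.9465²/(2·9.81) = 96.67 m
Δp = ρg·h_f = 1025·9.81·96.67 = 972.0 kPa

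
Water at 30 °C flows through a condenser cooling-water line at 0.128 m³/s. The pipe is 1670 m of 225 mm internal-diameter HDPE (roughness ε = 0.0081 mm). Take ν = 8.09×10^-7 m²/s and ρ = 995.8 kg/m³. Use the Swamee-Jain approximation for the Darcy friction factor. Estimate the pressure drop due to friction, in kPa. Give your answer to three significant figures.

Δp ≈ 482 kPa

V = 4Q/(πD²) = 4·0.128/(π·0.225²) = 3.219 m/s
Re = VD/ν = 3.219·0.225/8.09×10^-7 = 8.95×10^5 → turbulent
ε/D = 0.0081/225 = 3.60×10^-5
Swamee-Jain: f = 0.01259
h_f = f(L/D)V²/(2g) = 0.01259·(1670/0.225)·3.219²/(2·9.81) = 49.36 m
Δp = ρg·h_f = 995.8·9.81·49.36 = 482.1 kPa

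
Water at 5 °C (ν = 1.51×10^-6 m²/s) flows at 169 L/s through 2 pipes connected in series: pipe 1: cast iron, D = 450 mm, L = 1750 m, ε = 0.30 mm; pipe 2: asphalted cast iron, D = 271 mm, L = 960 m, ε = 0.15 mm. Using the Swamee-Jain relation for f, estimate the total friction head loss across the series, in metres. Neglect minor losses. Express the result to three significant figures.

Pipe 1: V = 1.063 m/s, Re = 3.17×10^5, ε/D = 6.67×10^-4, f = 0.01917, h_1 = f(L/D)V²/2g = 4.289 m
Pipe 2: V = 2.930 m/s, Re = 5.26×10^5, ε/D = 5.54×10^-4, f = 0.01806, h_2 = f(L/D)V²/2g = 27.99 m
Series → Q common, losses add: H = Σh = 32.28 m

H ≈ 32.3 m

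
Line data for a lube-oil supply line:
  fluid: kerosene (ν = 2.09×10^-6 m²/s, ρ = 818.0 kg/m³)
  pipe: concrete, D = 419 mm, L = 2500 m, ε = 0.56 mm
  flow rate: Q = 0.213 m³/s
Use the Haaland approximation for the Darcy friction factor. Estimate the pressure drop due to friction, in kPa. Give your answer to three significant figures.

V = 4Q/(πD²) = 4·0.213/(π·0.419²) = 1.545 m/s
Re = VD/ν = 1.545·0.419/2.09×10^-6 = 3.10×10^5 → turbulent
ε/D = 0.56/419 = 0.00134
Haaland: f = 0.02182
h_f = f(L/D)V²/(2g) = 0.02182·(2500/0.419)·1.545²/(2·9.81) = 15.83 m
Δp = ρg·h_f = 818.0·9.81·15.83 = 127.1 kPa

Δp ≈ 127 kPa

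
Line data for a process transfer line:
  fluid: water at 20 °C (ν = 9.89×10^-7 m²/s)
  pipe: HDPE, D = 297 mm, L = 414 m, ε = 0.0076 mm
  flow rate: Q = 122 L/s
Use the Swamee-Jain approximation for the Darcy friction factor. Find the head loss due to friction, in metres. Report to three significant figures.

h_f ≈ 2.95 m

V = 4Q/(πD²) = 4·0.122/(π·0.297²) = 1.761 m/s
Re = VD/ν = 1.761·0.297/9.89×10^-7 = 5.29×10^5 → turbulent
ε/D = 0.0076/297 = 2.56×10^-5
Swamee-Jain: f = 0.01337
h_f = f(L/D)V²/(2g) = 0.01337·(414/0.297)·1.761²/(2·9.81) = 2.946 m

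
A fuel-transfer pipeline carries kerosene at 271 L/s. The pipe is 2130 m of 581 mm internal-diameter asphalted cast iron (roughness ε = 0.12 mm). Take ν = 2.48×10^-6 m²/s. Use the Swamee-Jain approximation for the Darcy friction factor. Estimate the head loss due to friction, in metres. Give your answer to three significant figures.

h_f ≈ 3.28 m

V = 4Q/(πD²) = 4·0.271/(π·0.581²) = 1.022 m/s
Re = VD/ν = 1.022·0.581/2.48×10^-6 = 2.39×10^5 → turbulent
ε/D = 0.12/581 = 2.07×10^-4
Swamee-Jain: f = 0.01679
h_f = f(L/D)V²/(2g) = 0.01679·(2130/0.581)·1.022²/(2·9.81) = 3.279 m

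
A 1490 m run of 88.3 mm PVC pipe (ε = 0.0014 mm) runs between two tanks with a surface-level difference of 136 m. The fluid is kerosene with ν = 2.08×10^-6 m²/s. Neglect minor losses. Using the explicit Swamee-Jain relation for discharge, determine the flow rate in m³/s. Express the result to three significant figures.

Q ≈ 0.0186 m³/s

Swamee-Jain (Type II): Q = -0.965·√(gD⁵h_f/L)·ln[ε/(3.7D) + √(3.17ν²L/(gD³h_f))]
√(gD⁵h_f/L) = √(9.81·0.0883⁵·136/1490) = 0.002192
ε/(3.7D) = 4.29×10^-6; √(3.17ν²L/(gD³h_f)) = 1.49×10^-4
Q = -0.965·0.002192·ln(1.534×10^-4) = 0.01858 m³/s
Check: V = 3.03 m/s, Re = 1.29×10^5, f = 0.01707, h_f = 135 m ≈ 136 m ✓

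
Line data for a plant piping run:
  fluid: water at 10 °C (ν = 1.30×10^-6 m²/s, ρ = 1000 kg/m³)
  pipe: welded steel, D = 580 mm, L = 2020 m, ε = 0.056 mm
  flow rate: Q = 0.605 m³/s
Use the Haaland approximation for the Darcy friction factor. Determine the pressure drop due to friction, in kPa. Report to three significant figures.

V = 4Q/(πD²) = 4·0.605/(π·0.580²) = 2.290 m/s
Re = VD/ν = 2.290·0.580/1.30×10^-6 = 1.02×10^6 → turbulent
ε/D = 0.056/580 = 9.66×10^-5
Haaland: f = 0.01325
h_f = f(L/D)V²/(2g) = 0.01325·(2020/0.580)·2.290²/(2·9.81) = 12.33 m
Δp = ρg·h_f = 1000·9.81·12.33 = 121.0 kPa

Δp ≈ 121 kPa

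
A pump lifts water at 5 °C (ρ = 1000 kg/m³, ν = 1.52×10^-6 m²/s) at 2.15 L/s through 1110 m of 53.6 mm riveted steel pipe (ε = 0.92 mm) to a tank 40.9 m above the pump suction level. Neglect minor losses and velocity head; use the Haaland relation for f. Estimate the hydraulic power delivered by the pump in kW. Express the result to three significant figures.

V = 4Q/(πD²) = 0.9528 m/s; Re = 3.36×10^4; ε/D = 0.0172; f = 0.04721
h_f = f(L/D)V²/2g = 45.24 m
Total head H = z + h_f = 40.9 + 45.24 = 86.14 m
P_hyd = ρgQH = 1000·9.81·0.00215·86.14 = 1.817 kW

P_hyd ≈ 1.82 kW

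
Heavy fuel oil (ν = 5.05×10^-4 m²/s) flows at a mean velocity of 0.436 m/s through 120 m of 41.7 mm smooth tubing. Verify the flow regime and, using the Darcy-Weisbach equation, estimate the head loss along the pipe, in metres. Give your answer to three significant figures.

Re = VD/ν = 0.436·0.04170/5.05×10^-4 = 36.0 → laminar (Re < 2300)
f = 64/Re = 1.778
h_f = f(L/D)V²/(2g) = 1.778·(120/0.04170)·0.436²/(2·9.81) = 49.56 m

h_f ≈ 49.6 m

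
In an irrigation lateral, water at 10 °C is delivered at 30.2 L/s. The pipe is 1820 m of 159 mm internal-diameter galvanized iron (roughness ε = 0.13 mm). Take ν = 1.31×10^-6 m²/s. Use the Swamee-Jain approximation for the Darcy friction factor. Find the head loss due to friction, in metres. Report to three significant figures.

h_f ≈ 27.7 m

V = 4Q/(πD²) = 4·0.0302/(π·0.159²) = 1.521 m/s
Re = VD/ν = 1.521·0.159/1.31×10^-6 = 1.85×10^5 → turbulent
ε/D = 0.13/159 = 8.18×10^-4
Swamee-Jain: f = 0.02056
h_f = f(L/D)V²/(2g) = 0.02056·(1820/0.159)·1.521²/(2·9.81) = 27.74 m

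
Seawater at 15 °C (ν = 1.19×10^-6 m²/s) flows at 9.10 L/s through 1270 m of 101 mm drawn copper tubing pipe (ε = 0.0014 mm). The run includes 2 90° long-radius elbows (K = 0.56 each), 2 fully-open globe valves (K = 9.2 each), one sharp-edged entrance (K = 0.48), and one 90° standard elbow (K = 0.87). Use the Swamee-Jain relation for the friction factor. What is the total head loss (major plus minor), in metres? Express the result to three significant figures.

V = 4Q/(πD²) = 1.136 m/s; V²/2g = 0.06575 m
Re = 9.64×10^4, ε/D = 1.39×10^-5 → f = 0.01808 (Swamee-Jain)
Major: h_f = f(L/D)·V²/2g = 0.01808·12574·0.06575 = 14.95 m
Minor: ΣK = 20.9; h_m = ΣK·V²/2g = 1.372 m
Total H_L = 14.95 + 1.372 = 16.32 m

H_L ≈ 16.3 m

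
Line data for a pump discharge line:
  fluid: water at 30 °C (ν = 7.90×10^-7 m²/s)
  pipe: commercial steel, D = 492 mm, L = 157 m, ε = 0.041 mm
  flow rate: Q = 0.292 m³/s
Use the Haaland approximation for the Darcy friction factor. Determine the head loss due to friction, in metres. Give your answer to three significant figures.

V = 4Q/(πD²) = 4·0.292/(π·0.492²) = 1.536 m/s
Re = VD/ν = 1.536·0.492/7.90×10^-7 = 9.57×10^5 → turbulent
ε/D = 0.041/492 = 8.33×10^-5
Haaland: f = 0.01313
h_f = f(L/D)V²/(2g) = 0.01313·(157/0.492)·1.536²/(2·9.81) = 0.5036 m

h_f ≈ 0.504 m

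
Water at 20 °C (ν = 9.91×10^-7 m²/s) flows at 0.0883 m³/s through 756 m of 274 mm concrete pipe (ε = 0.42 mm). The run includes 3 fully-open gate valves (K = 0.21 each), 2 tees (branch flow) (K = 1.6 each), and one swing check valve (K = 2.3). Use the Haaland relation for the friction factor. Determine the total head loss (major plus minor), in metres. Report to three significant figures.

H_L ≈ 7.75 m

V = 4Q/(πD²) = 1.498 m/s; V²/2g = 0.1143 m
Re = 4.14×10^5, ε/D = 0.00153 → f = 0.02236 (Haaland)
Major: h_f = f(L/D)·V²/2g = 0.02236·2759·0.1143 = 7.051 m
Minor: ΣK = 6.13; h_m = ΣK·V²/2g = 0.7006 m
Total H_L = 7.051 + 0.7006 = 7.751 m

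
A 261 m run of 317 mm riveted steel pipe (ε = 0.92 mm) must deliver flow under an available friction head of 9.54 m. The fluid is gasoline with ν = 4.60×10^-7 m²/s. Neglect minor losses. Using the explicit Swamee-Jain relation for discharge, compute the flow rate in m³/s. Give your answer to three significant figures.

Swamee-Jain (Type II): Q = -0.965·√(gD⁵h_f/L)·ln[ε/(3.7D) + √(3.17ν²L/(gD³h_f))]
√(gD⁵h_f/L) = √(9.81·0.317⁵·9.54/261) = 0.03388
ε/(3.7D) = 7.84×10^-4; √(3.17ν²L/(gD³h_f)) = 7.66×10^-6
Q = -0.965·0.03388·ln(7.920×10^-4) = 0.2335 m³/s
Check: V = 2.96 m/s, Re = 2.04×10^6, f = 0.02603, h_f = 9.56 m ≈ 9.54 m ✓

Q ≈ 0.233 m³/s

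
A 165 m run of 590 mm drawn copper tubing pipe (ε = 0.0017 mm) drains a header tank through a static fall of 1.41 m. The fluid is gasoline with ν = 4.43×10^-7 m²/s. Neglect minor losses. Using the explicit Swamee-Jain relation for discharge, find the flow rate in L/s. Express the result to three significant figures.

Q ≈ 889 L/s

Swamee-Jain (Type II): Q = -0.965·√(gD⁵h_f/L)·ln[ε/(3.7D) + √(3.17ν²L/(gD³h_f))]
√(gD⁵h_f/L) = √(9.81·0.590⁵·1.41/165) = 0.07742
ε/(3.7D) = 7.79×10^-7; √(3.17ν²L/(gD³h_f)) = 6.01×10^-6
Q = -0.965·0.07742·ln(6.790×10^-6) = 0.8890 m³/s
Check: V = 3.25 m/s, Re = 4.33×10^6, f = 0.009383, h_f = 1.41 m ≈ 1.41 m ✓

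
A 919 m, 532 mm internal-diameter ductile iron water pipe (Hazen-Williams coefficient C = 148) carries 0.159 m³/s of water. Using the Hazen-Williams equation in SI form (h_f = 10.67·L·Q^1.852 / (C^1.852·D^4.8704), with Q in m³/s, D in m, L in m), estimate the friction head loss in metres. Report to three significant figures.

h_f = 10.67·919·0.159^1.852 / (148^1.852·0.532^4.8704) = 0.6731 m

h_f ≈ 0.673 m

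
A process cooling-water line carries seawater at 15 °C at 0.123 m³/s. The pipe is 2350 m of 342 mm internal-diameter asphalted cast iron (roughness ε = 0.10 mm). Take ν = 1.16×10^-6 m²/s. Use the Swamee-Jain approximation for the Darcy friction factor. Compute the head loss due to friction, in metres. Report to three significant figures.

V = 4Q/(πD²) = 4·0.123/(π·0.342²) = 1.339 m/s
Re = VD/ν = 1.339·0.342/1.16×10^-6 = 3.95×10^5 → turbulent
ε/D = 0.10/342 = 2.92×10^-4
Swamee-Jain: f = 0.01661
h_f = f(L/D)V²/(2g) = 0.01661·(2350/0.342)·1.339²/(2·9.81) = 10.43 m

h_f ≈ 10.4 m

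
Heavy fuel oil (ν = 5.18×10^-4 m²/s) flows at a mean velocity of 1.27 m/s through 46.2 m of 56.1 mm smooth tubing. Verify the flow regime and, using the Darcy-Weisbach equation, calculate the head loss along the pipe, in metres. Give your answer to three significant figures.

h_f ≈ 31.5 m

Re = VD/ν = 1.27·0.05610/5.18×10^-4 = 138 → laminar (Re < 2300)
f = 64/Re = 0.4653
h_f = f(L/D)V²/(2g) = 0.4653·(46.2/0.05610)·1.27²/(2·9.81) = 31.50 m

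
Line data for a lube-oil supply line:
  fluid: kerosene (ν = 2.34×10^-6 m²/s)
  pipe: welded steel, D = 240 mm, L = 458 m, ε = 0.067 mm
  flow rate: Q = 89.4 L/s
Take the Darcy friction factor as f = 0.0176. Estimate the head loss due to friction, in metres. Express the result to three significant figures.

V = 4Q/(πD²) = 4·0.0894/(π·0.240²) = 1.976 m/s
h_f = f(L/D)V²/(2g) = 0.01760·(458/0.240)·1.976²/(2·9.81) = 6.685 m

h_f ≈ 6.69 m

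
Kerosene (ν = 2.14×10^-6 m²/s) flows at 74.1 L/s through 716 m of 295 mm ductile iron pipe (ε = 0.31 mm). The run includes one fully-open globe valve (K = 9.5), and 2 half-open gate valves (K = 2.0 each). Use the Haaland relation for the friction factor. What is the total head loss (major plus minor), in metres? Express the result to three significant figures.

V = 4Q/(πD²) = 1.084 m/s; V²/2g = 0.05991 m
Re = 1.49×10^5, ε/D = 0.00105 → f = 0.02148 (Haaland)
Major: h_f = f(L/D)·V²/2g = 0.02148·2427·0.05991 = 3.123 m
Minor: ΣK = 13.5; h_m = ΣK·V²/2g = 0.8087 m
Total H_L = 3.123 + 0.8087 = 3.931 m

H_L ≈ 3.93 m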